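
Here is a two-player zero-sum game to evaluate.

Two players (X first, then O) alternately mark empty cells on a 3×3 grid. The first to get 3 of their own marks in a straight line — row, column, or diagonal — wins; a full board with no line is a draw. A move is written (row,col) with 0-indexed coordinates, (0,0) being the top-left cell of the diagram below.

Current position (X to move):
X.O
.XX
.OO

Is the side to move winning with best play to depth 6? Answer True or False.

X winning at [X.O/.XX/.OO]: True

[X.O/.XX/.OO] X move#1: (0,1):-1/XXO/.XX/.OO, (1,0):+1/X.O/XXX/.OO*, (2,0):+0/X.O/.XX/XOO
[X.O/XXX/.OO] end (terminal -1, O#2); searched X.O/.XX/.OO to 6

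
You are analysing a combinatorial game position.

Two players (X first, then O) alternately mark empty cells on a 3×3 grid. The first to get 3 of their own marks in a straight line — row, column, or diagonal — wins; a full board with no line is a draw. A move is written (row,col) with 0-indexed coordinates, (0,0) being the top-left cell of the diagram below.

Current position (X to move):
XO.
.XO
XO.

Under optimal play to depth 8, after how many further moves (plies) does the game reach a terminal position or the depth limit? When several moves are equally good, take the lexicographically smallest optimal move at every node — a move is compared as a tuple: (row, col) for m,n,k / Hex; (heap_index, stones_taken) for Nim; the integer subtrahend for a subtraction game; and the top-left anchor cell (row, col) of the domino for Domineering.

PV length from [XO./.XO/XO.]: 1 ply

p1 X@[XO./.XO/XO.]: (0,2)[XOX/.XO/XO.]+1* (1,0)[XO./XXO/XO.]+1 (2,2)[XO./.XO/XOX]+1
p2 O@[XOX/.XO/XO.] terminal -1; root [XO./.XO/XO.] d8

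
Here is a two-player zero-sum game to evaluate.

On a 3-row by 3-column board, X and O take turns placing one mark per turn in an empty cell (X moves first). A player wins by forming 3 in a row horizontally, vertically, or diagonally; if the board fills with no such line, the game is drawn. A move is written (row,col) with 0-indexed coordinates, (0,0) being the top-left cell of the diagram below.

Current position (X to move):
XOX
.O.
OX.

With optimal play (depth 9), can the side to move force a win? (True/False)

[XOX/.O./OX.] X move#1: (1,0):+0/XOX/XO./OX.*, (1,2):+0/XOX/.OX/OX., (2,2):+0/XOX/.O./OXX
[XOX/XO./OX.] O move#2: (1,2):+0/XOX/XOO/OX.*, (2,2):+0/XOX/XO./OXO
[XOX/XOO/OX.] X move#3: (2,2):+0/XOX/XOO/OXX*
[XOX/XOO/OXX] end (terminal +0, O#4); searched XOX/.O./OX. to 9

X winning at [XOX/.O./OX.]: False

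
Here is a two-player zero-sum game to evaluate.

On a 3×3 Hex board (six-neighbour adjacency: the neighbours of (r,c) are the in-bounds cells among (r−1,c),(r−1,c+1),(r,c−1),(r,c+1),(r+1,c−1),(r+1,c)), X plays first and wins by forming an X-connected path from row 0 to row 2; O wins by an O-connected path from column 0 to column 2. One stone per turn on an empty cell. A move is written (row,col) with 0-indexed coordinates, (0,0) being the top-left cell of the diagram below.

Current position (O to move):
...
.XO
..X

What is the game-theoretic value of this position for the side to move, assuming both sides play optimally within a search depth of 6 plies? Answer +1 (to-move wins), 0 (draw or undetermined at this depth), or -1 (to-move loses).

value(.../.XO/..X, O) = -1

p1 O@[.../.XO/..X]: (0,0)[O../.XO/..X]-1* (0,1)[.O./.XO/..X]-1 (0,2)[..O/.XO/..X]-1 (1,0)[.../OXO/..X]-1 (2,0)[.../.XO/O.X]-1 (2,1)[.../.XO/.OX]-1
p2 X@[O../.XO/..X]: (0,1)[OX./.XO/..X]+1* (0,2)[O.X/.XO/..X]+1 (1,0)[O../XXO/..X]+1 (2,0)[O../.XO/X.X]+1 (2,1)[O../.XO/.XX]+1
p3 O@[OX./.XO/..X]: (0,2)[OXO/.XO/..X]-1* (1,0)[OX./OXO/..X]-1 (2,0)[OX./.XO/O.X]-1 (2,1)[OX./.XO/.OX]-1
p4 X@[OXO/.XO/..X]: (1,0)[OXO/XXO/..X]+1* (2,0)[OXO/.XO/X.X]+1 (2,1)[OXO/.XO/.XX]+1
p5 O@[OXO/XXO/..X]: (2,0)[OXO/XXO/O.X]-1* (2,1)[OXO/XXO/.OX]-1
p6 X@[OXO/XXO/O.X]: (2,1)[OXO/XXO/OXX]+1*
p7 O@[OXO/XXO/OXX] terminal -1; root [.../.XO/..X] d6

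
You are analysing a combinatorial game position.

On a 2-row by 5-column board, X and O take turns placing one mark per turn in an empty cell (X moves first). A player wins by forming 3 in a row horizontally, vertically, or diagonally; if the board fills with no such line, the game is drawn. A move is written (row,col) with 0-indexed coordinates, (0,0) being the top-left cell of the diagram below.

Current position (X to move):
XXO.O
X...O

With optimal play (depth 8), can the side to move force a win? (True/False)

X winning at [XXO.O/X...O]: False

[XXO.O/X...O] X move#1: (0,3):+0/XXOXO/X...O*, (1,1):-1/XXO.O/XX..O, (1,2):-1/XXO.O/X.X.O, (1,3):-1/XXO.O/X..XO
[XXOXO/X...O] O move#2: (1,1):+0/XXOXO/XO..O*, (1,2):+0/XXOXO/X.O.O, (1,3):+0/XXOXO/X..OO
[XXOXO/XO..O] X move#3: (1,2):+0/XXOXO/XOX.O*, (1,3):+0/XXOXO/XO.XO
[XXOXO/XOX.O] O move#4: (1,3):+0/XXOXO/XOXOO*
[XXOXO/XOXOO] end (terminal +0, X#5); searched XXO.O/X...O to 8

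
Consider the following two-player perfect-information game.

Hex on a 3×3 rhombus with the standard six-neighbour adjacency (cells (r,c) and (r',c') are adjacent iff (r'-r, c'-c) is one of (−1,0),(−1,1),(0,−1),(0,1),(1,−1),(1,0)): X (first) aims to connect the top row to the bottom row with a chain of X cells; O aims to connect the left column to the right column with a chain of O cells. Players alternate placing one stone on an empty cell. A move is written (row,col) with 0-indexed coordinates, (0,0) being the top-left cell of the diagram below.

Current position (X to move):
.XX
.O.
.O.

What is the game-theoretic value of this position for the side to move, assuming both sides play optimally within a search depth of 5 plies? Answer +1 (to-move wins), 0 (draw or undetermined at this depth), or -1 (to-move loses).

value(.XX/.O./.O., X) = -1

[.XX/.O./.O.] X move#1: (0,0):-1/XXX/.O./.O.*, (1,0):-1/.XX/XO./.O., (1,2):-1/.XX/.OX/.O., (2,0):-1/.XX/.O./XO., (2,2):-1/.XX/.O./.OX
[XXX/.O./.O.] O move#2: (1,0):+1/XXX/OO./.O.*, (1,2):+1/XXX/.OO/.O., (2,0):+1/XXX/.O./OO., (2,2):+1/XXX/.O./.OO
[XXX/OO./.O.] X move#3: (1,2):-1/XXX/OOX/.O.*, (2,0):-1/XXX/OO./XO., (2,2):-1/XXX/OO./.OX
[XXX/OOX/.O.] O move#4: (2,0):-1/XXX/OOX/OO., (2,2):+1/XXX/OOX/.OO*
[XXX/OOX/.OO] end (terminal -1, X#5); searched .XX/.O./.O. to 5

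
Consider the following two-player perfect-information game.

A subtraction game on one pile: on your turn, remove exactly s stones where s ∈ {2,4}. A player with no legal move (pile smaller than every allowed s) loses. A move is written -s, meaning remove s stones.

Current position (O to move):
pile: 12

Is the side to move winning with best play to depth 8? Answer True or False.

O winning at [12]: False

p1 O@[12]: -2[10]-1* -4[8]-1
p2 X@[10]: -2[8]-1 -4[6]+1*
p3 O@[6]: -2[4]-1* -4[2]-1
p4 X@[4]: -2[2]-1 -4[0]+1*
p5 O@[0] terminal -1; root [12] d8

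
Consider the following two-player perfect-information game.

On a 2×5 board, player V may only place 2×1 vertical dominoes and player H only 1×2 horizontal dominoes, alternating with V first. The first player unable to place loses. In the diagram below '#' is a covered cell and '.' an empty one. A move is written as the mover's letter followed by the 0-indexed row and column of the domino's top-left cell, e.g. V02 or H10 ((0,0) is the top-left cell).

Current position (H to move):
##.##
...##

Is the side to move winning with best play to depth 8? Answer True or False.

H winning at [##.##/...##]: True

[##.##/...##] H move#1: H10:-1/##.##/##.##, H11:+1/##.##/.####*
[##.##/.####] end (terminal -1, V#2); searched ##.##/...## to 8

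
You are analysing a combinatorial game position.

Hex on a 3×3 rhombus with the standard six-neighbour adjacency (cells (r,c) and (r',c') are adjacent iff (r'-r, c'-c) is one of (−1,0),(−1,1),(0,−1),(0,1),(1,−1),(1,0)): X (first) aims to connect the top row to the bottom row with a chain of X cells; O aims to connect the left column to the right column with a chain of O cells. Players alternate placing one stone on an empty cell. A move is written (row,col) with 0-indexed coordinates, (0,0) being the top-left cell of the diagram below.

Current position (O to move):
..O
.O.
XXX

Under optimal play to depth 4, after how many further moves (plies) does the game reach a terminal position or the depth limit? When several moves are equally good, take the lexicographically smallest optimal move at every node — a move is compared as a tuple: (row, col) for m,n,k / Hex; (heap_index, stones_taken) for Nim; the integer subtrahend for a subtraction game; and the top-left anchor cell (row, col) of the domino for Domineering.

PV length from [..O/.O./XXX]: 3 plies

p1 O@[..O/.O./XXX]: (0,0)[O.O/.O./XXX]+1* (0,1)[.OO/.O./XXX]+1 (1,0)[..O/OO./XXX]+1 (1,2)[..O/.OO/XXX]-1
p2 X@[O.O/.O./XXX]: (0,1)[OXO/.O./XXX]-1* (1,0)[O.O/XO./XXX]-1 (1,2)[O.O/.OX/XXX]-1
p3 O@[OXO/.O./XXX]: (1,0)[OXO/OO./XXX]+1* (1,2)[OXO/.OO/XXX]-1
p4 X@[OXO/OO./XXX] terminal -1; root [..O/.O./XXX] d4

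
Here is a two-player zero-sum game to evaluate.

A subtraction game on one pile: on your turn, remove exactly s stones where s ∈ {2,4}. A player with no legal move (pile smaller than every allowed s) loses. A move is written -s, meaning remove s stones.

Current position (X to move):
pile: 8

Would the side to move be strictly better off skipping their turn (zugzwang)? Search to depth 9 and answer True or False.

p1 X@[8]: -2[6]+1* -4[4]-1
p2 O@[6]: -2[4]-1* -4[2]-1
p3 X@[4]: -2[2]-1 -4[0]+1*
p4 O@[0] terminal -1; root [8] d9
pass branch (O moves first from the same position):
  | p1 O@[8]: -2[6]+1* -4[4]-1
  | p2 X@[6]: -2[4]-1* -4[2]-1
  | p3 O@[4]: -2[2]-1 -4[0]+1*
  | p4 X@[0] terminal -1; root [8] d9
X moving scores +1; X passing scores -1

zugzwang(8, X) = False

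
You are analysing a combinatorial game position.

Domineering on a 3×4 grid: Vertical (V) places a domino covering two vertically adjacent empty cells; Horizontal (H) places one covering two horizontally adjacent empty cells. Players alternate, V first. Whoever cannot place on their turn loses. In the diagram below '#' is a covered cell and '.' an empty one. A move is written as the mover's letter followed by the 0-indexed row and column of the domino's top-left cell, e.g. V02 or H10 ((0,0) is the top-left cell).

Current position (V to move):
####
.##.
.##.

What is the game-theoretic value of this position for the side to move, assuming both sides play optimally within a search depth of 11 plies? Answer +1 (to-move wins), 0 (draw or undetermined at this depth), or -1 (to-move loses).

value(####/.##./.##., V) = +1

[####/.##./.##.] V move#1: V10:+1/####/###./###.*, V13:+1/####/.###/.###
[####/###./###.] end (terminal -1, H#2); searched ####/.##./.##. to 11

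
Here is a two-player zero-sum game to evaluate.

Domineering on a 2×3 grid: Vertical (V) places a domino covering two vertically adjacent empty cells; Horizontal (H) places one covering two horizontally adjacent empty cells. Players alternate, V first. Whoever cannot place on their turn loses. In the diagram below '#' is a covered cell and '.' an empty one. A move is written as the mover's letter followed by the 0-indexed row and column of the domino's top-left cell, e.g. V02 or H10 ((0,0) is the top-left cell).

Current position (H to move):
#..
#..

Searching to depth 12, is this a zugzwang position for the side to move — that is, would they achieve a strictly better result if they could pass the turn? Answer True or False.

ply 1, H at #../#.. | H01=+1→###/#..*; H11=+1→#../###
ply 2: ###/#.. is terminal -1 (V); from #../#.. depth 12
if H skipped the turn, V would face:
~ ply 1, V at #../#.. | V01=+1→##./##.*; V02=+1→#.#/#.#
~ ply 2: ##./##. is terminal -1 (H); from #../#.. depth 12
compare (H): move=+1 vs pass=-1

zugzwang(#../#.., H) = False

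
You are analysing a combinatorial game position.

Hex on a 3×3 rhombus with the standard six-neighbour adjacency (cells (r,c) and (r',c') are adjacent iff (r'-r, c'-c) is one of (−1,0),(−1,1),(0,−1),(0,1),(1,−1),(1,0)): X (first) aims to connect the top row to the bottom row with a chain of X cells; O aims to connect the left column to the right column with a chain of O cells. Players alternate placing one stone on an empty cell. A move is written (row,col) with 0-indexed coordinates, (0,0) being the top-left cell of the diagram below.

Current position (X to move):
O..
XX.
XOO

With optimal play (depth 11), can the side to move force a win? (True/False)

X winning at [O../XX./XOO]: True

[O../XX./XOO] X move#1: (0,1):+1/OX./XX./XOO*, (0,2):+1/O.X/XX./XOO, (1,2):+1/O../XXX/XOO
[OX./XX./XOO] end (terminal -1, O#2); searched O../XX./XOO to 11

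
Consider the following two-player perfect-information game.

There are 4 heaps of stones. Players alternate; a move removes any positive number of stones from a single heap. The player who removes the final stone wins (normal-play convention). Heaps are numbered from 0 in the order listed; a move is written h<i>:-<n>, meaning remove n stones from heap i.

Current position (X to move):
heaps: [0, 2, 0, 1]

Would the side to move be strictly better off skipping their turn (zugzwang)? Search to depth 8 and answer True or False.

[(0,2,0,1)] X move#1: h1:-1:+1/(0,1,0,1)*, h1:-2:-1/(0,0,0,1), h3:-1:-1/(0,2,0,0)
[(0,1,0,1)] O move#2: h1:-1:-1/(0,0,0,1)*, h3:-1:-1/(0,1,0,0)
[(0,0,0,1)] X move#3: h3:-1:+1/(0,0,0,0)*
[(0,0,0,0)] end (terminal -1, O#4); searched (0,2,0,1) to 8
suppose X passes — search the same position with O to move:
pass> [(0,2,0,1)] O move#1: h1:-1:+1/(0,1,0,1)*, h1:-2:-1/(0,0,0,1), h3:-1:-1/(0,2,0,0)
pass> [(0,1,0,1)] X move#2: h1:-1:-1/(0,0,0,1)*, h3:-1:-1/(0,1,0,0)
pass> [(0,0,0,1)] O move#3: h3:-1:+1/(0,0,0,0)*
pass> [(0,0,0,0)] end (terminal -1, X#4); searched (0,2,0,1) to 8
for X: play +1, pass -1

zugzwang((0,2,0,1), X) = False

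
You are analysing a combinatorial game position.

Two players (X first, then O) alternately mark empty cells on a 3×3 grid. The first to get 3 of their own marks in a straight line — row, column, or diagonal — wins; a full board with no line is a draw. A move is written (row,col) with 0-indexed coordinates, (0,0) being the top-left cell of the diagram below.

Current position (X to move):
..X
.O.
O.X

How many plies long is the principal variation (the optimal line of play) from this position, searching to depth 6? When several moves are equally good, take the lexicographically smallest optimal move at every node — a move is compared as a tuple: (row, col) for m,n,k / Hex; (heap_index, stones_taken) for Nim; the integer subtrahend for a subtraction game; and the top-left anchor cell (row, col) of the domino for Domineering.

PV length from [..X/.O./O.X]: 3 plies

ply 1, X at ..X/.O./O.X | (0,0)=+1→X.X/.O./O.X*; (0,1)=+1→.XX/.O./O.X; (1,0)=+0→..X/XO./O.X; (1,2)=+1→..X/.OX/O.X; (2,1)=+0→..X/.O./OXX
ply 2, O at X.X/.O./O.X | (0,1)=-1→XOX/.O./O.X*; (1,0)=-1→X.X/OO./O.X; (1,2)=-1→X.X/.OO/O.X; (2,1)=-1→X.X/.O./OOX
ply 3, X at XOX/.O./O.X | (1,0)=-1→XOX/XO./O.X; (1,2)=+1→XOX/.OX/O.X*; (2,1)=+0→XOX/.O./OXX
ply 4: XOX/.OX/O.X is terminal -1 (O); from ..X/.O./O.X depth 6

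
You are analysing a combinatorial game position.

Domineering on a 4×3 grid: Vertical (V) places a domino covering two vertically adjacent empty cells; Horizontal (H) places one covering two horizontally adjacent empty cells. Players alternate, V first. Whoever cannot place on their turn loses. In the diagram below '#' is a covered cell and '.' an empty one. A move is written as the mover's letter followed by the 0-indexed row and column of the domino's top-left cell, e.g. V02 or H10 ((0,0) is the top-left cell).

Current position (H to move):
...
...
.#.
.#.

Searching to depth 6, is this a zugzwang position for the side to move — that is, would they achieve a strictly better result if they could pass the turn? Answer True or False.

p1 H@[.../.../.#./.#.]: H00[##./.../.#./.#.]-1* H01[.##/.../.#./.#.]-1 H10[.../##./.#./.#.]-1 H11[.../.##/.#./.#.]-1
p2 V@[##./.../.#./.#.]: V02[###/..#/.#./.#.]+1* V10[##./#../##./.#.]+1 V12[##./..#/.##/.#.]+1 V20[##./.../##./##.]+1 V22[##./.../.##/.##]+1
p3 H@[###/..#/.#./.#.]: H10[###/###/.#./.#.]-1*
p4 V@[###/###/.#./.#.]: V20[###/###/##./##.]+1* V22[###/###/.##/.##]+1
p5 H@[###/###/##./##.] terminal -1; root [.../.../.#./.#.] d6
if H skipped the turn, V would face:
~ p1 V@[.../.../.#./.#.]: V00[#../#../.#./.#.]+1* V01[.#./.#./.#./.#.]+1 V02[..#/..#/.#./.#.]+1 V10[.../#../##./.#.]-1 V12[.../..#/.##/.#.]-1 V20[.../.../##./##.]+1 V22[.../.../.##/.##]+1
~ p2 H@[#../#../.#./.#.]: H01[###/#../.#./.#.]-1* H11[#../###/.#./.#.]-1
~ p3 V@[###/#../.#./.#.]: V12[###/#.#/.##/.#.]+1* V20[###/#../##./##.]+1 V22[###/#../.##/.##]+1
~ p4 H@[###/#.#/.##/.#.] terminal -1; root [.../.../.#./.#.] d6
compare (H): move=-1 vs pass=-1

zugzwang(.../.../.#./.#., H) = False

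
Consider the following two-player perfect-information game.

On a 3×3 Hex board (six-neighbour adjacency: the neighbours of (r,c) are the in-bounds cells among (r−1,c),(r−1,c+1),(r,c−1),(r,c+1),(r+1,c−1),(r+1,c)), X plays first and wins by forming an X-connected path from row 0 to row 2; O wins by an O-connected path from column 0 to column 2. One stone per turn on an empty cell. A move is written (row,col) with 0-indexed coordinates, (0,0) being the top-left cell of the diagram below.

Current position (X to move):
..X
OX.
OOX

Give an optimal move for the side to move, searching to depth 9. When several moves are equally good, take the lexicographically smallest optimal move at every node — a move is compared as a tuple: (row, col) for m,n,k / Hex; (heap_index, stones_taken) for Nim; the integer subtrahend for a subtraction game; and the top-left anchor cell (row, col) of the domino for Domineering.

p1 X@[..X/OX./OOX]: (0,0)[X.X/OX./OOX]-1 (0,1)[.XX/OX./OOX]-1 (1,2)[..X/OXX/OOX]+1*
p2 O@[..X/OXX/OOX] terminal -1; root [..X/OX./OOX] d9

X's best at [..X/OX./OOX]: (1,2)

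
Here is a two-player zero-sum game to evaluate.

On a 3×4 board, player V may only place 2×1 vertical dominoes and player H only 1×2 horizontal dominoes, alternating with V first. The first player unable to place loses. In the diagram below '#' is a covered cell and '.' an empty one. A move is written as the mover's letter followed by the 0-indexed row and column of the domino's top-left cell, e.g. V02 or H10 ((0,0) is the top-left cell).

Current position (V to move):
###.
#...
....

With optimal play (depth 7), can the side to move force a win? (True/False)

ply 1, V at ###./#.../.... | V03=-1→####/#..#/....; V11=-1→###./##../.#..; V12=+1→###./#.#./..#.*; V13=-1→###./#..#/...#
ply 2, H at ###./#.#./..#. | H20=-1→###./#.#./###.*
ply 3, V at ###./#.#./###. | V03=+1→####/#.##/###.*; V13=+1→###./#.##/####
ply 4: ####/#.##/###. is terminal -1 (H); from ###./#.../.... depth 7

V winning at [###./#.../....]: True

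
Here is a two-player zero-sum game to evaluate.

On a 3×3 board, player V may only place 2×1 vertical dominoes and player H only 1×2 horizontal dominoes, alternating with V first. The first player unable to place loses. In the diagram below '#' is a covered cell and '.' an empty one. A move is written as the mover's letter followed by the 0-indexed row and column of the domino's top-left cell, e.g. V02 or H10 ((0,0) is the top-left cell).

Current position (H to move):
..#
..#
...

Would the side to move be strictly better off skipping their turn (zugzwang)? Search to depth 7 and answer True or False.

[..#/..#/...] H move#1: H00:-1/###/..#/..., H10:+1/..#/###/...*, H20:-1/..#/..#/##., H21:-1/..#/..#/.##
[..#/###/...] end (terminal -1, V#2); searched ..#/..#/... to 7
suppose H passes — search the same position with V to move:
pass> [..#/..#/...] V move#1: V00:+1/#.#/#.#/...*, V01:+1/.##/.##/..., V10:+1/..#/#.#/#.., V11:+1/..#/.##/.#.
pass> [#.#/#.#/...] H move#2: H20:-1/#.#/#.#/##.*, H21:-1/#.#/#.#/.##
pass> [#.#/#.#/##.] V move#3: V01:+1/###/###/##.*
pass> [###/###/##.] end (terminal -1, H#4); searched ..#/..#/... to 7
for H: play +1, pass -1

zugzwang(..#/..#/..., H) = False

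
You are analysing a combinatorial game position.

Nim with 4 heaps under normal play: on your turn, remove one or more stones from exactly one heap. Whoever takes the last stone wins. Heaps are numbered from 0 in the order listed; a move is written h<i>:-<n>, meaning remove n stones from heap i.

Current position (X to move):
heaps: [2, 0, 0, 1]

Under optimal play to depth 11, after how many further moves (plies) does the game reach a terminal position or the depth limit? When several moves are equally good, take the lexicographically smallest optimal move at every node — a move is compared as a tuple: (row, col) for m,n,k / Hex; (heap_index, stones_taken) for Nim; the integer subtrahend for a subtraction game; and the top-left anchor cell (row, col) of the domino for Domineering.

p1 X@[(2,0,0,1)]: h0:-1[(1,0,0,1)]+1* h0:-2[(0,0,0,1)]-1 h3:-1[(2,0,0,0)]-1
p2 O@[(1,0,0,1)]: h0:-1[(0,0,0,1)]-1* h3:-1[(1,0,0,0)]-1
p3 X@[(0,0,0,1)]: h3:-1[(0,0,0,0)]+1*
p4 O@[(0,0,0,0)] terminal -1; root [(2,0,0,1)] d11

PV length from [(2,0,0,1)]: 3 plies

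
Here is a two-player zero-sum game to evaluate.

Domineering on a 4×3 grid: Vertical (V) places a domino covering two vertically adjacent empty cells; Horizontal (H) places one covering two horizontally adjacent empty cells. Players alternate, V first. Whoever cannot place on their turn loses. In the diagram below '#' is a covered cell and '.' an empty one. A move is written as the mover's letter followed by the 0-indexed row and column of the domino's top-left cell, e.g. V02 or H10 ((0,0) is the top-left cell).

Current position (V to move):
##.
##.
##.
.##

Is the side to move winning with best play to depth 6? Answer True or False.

V winning at [##./##./##./.##]: True

ply 1, V at ##./##./##./.## | V02=+1→###/###/##./.##*; V12=+1→##./###/###/.##
ply 2: ###/###/##./.## is terminal -1 (H); from ##./##./##./.## depth 6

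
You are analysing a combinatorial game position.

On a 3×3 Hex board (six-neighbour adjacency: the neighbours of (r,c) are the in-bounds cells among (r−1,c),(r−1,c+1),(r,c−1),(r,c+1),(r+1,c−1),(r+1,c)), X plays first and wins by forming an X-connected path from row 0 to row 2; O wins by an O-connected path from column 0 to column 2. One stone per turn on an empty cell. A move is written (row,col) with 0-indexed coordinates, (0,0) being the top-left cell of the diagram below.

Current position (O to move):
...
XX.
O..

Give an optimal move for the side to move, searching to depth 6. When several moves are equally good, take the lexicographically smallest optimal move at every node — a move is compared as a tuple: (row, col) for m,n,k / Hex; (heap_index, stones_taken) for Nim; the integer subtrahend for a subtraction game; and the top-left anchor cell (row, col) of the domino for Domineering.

ply 1, O at .../XX./O.. | (0,0)=-1→O../XX./O..; (0,1)=-1→.O./XX./O..; (0,2)=-1→..O/XX./O..; (1,2)=-1→.../XXO/O..; (2,1)=+1→.../XX./OO.*; (2,2)=-1→.../XX./O.O
ply 2, X at .../XX./OO. | (0,0)=-1→X../XX./OO.*; (0,1)=-1→.X./XX./OO.; (0,2)=-1→..X/XX./OO.; (1,2)=-1→.../XXX/OO.; (2,2)=-1→.../XX./OOX
ply 3, O at X../XX./OO. | (0,1)=+1→XO./XX./OO.*; (0,2)=+1→X.O/XX./OO.; (1,2)=+1→X../XXO/OO.; (2,2)=+1→X../XX./OOO
ply 4, X at XO./XX./OO. | (0,2)=-1→XOX/XX./OO.*; (1,2)=-1→XO./XXX/OO.; (2,2)=-1→XO./XX./OOX
ply 5, O at XOX/XX./OO. | (1,2)=+1→XOX/XXO/OO.*; (2,2)=+1→XOX/XX./OOO
ply 6: XOX/XXO/OO. is terminal -1 (X); from .../XX./O.. depth 6

O's best at [.../XX./O..]: (2,1)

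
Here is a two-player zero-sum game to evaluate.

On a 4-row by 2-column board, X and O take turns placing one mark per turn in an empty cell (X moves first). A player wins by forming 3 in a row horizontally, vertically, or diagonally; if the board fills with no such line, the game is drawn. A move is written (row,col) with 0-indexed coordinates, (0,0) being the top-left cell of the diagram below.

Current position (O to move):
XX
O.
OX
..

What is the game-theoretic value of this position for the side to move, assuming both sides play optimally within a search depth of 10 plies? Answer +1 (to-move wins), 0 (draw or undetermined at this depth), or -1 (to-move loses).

[XX/O./OX/..] O move#1: (1,1):+0/XX/OO/OX/.., (3,0):+1/XX/O./OX/O.*, (3,1):-1/XX/O./OX/.O
[XX/O./OX/O.] end (terminal -1, X#2); searched XX/O./OX/.. to 10

value(XX/O./OX/.., O) = +1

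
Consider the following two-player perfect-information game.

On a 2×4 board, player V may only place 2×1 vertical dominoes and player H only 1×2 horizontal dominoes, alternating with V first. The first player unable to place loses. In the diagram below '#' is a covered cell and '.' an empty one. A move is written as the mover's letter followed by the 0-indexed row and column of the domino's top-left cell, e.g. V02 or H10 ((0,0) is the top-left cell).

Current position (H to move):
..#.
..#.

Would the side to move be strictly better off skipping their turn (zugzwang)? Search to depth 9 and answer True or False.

zugzwang(..#./..#., H) = False

[..#./..#.] H move#1: H00:+1/###./..#.*, H10:+1/..#./###.
[###./..#.] V move#2: V03:-1/####/..##*
[####/..##] H move#3: H10:+1/####/####*
[####/####] end (terminal -1, V#4); searched ..#./..#. to 9
pass branch (V moves first from the same position):
  | [..#./..#.] V move#1: V00:+1/#.#./#.#.*, V01:+1/.##./.##., V03:-1/..##/..##
  | [#.#./#.#.] end (terminal -1, H#2); searched ..#./..#. to 9
H moving scores +1; H passing scores -1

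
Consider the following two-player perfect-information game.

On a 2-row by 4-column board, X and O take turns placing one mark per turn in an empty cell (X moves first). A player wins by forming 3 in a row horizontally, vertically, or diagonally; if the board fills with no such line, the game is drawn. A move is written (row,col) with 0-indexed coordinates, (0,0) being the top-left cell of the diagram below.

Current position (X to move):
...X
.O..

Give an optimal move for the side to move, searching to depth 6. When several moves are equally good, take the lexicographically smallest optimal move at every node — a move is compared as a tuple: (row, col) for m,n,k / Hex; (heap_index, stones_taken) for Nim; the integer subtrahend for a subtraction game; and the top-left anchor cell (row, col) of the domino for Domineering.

p1 X@[...X/.O..]: (0,0)[X..X/.O..]-1 (0,1)[.X.X/.O..]+0* (0,2)[..XX/.O..]+0 (1,0)[...X/XO..]+0 (1,2)[...X/.OX.]+0 (1,3)[...X/.O.X]+0
p2 O@[.X.X/.O..]: (0,0)[OX.X/.O..]-1 (0,2)[.XOX/.O..]+0* (1,0)[.X.X/OO..]-1 (1,2)[.X.X/.OO.]-1 (1,3)[.X.X/.O.O]-1
p3 X@[.XOX/.O..]: (0,0)[XXOX/.O..]-1 (1,0)[.XOX/XO..]+0* (1,2)[.XOX/.OX.]+0 (1,3)[.XOX/.O.X]+0
p4 O@[.XOX/XO..]: (0,0)[OXOX/XO..]+0* (1,2)[.XOX/XOO.]+0 (1,3)[.XOX/XO.O]+0
p5 X@[OXOX/XO..]: (1,2)[OXOX/XOX.]+0* (1,3)[OXOX/XO.X]+0
p6 O@[OXOX/XOX.]: (1,3)[OXOX/XOXO]+0*
p7 X@[OXOX/XOXO] terminal +0; root [...X/.O..] d6

X's best at [...X/.O..]: (0,1)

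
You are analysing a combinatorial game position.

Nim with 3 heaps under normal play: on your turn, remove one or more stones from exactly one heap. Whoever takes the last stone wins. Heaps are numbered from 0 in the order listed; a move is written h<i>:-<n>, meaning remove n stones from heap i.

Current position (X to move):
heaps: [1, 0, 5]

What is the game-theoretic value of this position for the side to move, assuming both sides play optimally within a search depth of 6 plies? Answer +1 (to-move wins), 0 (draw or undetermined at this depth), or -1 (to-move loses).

value((1,0,5), X) = +1

p1 X@[(1,0,5)]: h0:-1[(0,0,5)]-1 h2:-1[(1,0,4)]-1 h2:-2[(1,0,3)]-1 h2:-3[(1,0,2)]-1 h2:-4[(1,0,1)]+1* h2:-5[(1,0,0)]-1
p2 O@[(1,0,1)]: h0:-1[(0,0,1)]-1* h2:-1[(1,0,0)]-1
p3 X@[(0,0,1)]: h2:-1[(0,0,0)]+1*
p4 O@[(0,0,0)] terminal -1; root [(1,0,5)] d6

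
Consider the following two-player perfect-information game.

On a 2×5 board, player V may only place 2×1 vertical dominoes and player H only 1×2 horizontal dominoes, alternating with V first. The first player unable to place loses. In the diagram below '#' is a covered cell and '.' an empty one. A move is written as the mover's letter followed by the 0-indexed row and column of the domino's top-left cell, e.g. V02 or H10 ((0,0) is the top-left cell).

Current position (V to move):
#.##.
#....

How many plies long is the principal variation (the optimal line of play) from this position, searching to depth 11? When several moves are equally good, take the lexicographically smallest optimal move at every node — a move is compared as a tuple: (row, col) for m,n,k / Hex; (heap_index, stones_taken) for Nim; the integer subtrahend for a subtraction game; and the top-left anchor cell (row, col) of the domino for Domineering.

p1 V@[#.##./#....]: V01[####./##...]-1* V04[#.###/#...#]-1
p2 H@[####./##...]: H12[####./####.]-1 H13[####./##.##]+1*
p3 V@[####./##.##] terminal -1; root [#.##./#....] d11

PV length from [#.##./#....]: 2 plies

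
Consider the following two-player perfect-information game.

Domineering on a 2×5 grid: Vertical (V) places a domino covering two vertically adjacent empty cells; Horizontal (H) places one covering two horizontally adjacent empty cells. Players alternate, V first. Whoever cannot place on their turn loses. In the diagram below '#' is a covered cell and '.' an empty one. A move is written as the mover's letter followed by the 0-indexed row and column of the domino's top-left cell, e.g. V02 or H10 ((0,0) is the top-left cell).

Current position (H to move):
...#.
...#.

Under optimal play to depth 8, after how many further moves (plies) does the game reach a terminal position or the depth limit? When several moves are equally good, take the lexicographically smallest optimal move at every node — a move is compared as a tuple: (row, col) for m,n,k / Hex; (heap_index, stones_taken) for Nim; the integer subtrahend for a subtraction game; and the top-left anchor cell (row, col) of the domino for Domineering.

PV length from [...#./...#.]: 4 plies

[...#./...#.] H move#1: H00:-1/##.#./...#.*, H01:-1/.###./...#., H10:-1/...#./##.#., H11:-1/...#./.###.
[##.#./...#.] V move#2: V02:+1/####./..##.*, V04:-1/##.##/...##
[####./..##.] H move#3: H10:-1/####./####.*
[####./####.] V move#4: V04:+1/#####/#####*
[#####/#####] end (terminal -1, H#5); searched ...#./...#. to 8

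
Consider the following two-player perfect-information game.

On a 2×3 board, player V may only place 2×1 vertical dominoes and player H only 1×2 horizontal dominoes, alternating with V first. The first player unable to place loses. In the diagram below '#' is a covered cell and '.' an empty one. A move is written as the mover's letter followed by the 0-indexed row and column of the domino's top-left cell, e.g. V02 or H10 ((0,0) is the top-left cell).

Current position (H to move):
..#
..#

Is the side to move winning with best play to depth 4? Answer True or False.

H winning at [..#/..#]: True

[..#/..#] H move#1: H00:+1/###/..#*, H10:+1/..#/###
[###/..#] end (terminal -1, V#2); searched ..#/..# to 4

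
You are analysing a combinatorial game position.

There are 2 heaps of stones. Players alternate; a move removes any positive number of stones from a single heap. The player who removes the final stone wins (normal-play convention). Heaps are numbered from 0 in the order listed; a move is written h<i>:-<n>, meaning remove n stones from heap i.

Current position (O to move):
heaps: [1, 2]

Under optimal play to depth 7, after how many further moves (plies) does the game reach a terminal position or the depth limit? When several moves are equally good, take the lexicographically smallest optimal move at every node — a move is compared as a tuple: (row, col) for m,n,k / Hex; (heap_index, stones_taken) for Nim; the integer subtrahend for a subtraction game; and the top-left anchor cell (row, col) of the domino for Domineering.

PV length from [(1,2)]: 3 plies

ply 1, O at (1,2) | h0:-1=-1→(0,2); h1:-1=+1→(1,1)*; h1:-2=-1→(1,0)
ply 2, X at (1,1) | h0:-1=-1→(0,1)*; h1:-1=-1→(1,0)
ply 3, O at (0,1) | h1:-1=+1→(0,0)*
ply 4: (0,0) is terminal -1 (X); from (1,2) depth 7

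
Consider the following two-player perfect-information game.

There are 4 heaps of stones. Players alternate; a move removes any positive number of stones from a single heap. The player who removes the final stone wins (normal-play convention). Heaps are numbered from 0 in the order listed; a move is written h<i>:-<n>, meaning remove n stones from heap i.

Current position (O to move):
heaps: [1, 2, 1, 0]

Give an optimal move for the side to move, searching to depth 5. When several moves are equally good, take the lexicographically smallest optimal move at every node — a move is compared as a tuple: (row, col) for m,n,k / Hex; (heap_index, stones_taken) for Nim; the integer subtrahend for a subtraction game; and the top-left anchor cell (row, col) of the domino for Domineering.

ply 1, O at (1,2,1,0) | h0:-1=-1→(0,2,1,0); h1:-1=-1→(1,1,1,0); h1:-2=+1→(1,0,1,0)*; h2:-1=-1→(1,2,0,0)
ply 2, X at (1,0,1,0) | h0:-1=-1→(0,0,1,0)*; h2:-1=-1→(1,0,0,0)
ply 3, O at (0,0,1,0) | h2:-1=+1→(0,0,0,0)*
ply 4: (0,0,0,0) is terminal -1 (X); from (1,2,1,0) depth 5

O's best at [(1,2,1,0)]: h1:-2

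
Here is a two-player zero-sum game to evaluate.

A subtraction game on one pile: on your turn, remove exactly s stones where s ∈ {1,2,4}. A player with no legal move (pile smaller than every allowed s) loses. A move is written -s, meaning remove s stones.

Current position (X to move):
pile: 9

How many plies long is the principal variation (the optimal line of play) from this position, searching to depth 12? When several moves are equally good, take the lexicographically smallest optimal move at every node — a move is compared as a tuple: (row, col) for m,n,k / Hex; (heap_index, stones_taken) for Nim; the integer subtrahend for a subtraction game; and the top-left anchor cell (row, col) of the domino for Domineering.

[9] X move#1: -1:-1/8*, -2:-1/7, -4:-1/5
[8] O move#2: -1:-1/7, -2:+1/6*, -4:-1/4
[6] X move#3: -1:-1/5*, -2:-1/4, -4:-1/2
[5] O move#4: -1:-1/4, -2:+1/3*, -4:-1/1
[3] X move#5: -1:-1/2*, -2:-1/1
[2] O move#6: -1:-1/1, -2:+1/0*
[0] end (terminal -1, X#7); searched 9 to 12

PV length from [9]: 6 plies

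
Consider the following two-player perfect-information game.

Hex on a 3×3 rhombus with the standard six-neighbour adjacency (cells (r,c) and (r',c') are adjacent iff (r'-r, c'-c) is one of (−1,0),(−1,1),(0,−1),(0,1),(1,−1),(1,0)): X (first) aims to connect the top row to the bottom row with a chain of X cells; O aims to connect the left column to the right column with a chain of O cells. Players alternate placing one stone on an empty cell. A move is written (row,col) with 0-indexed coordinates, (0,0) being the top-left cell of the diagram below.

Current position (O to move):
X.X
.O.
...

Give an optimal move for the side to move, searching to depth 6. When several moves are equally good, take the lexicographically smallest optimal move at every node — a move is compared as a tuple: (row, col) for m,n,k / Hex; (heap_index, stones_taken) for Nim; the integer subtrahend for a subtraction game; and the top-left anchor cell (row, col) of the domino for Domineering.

p1 O@[X.X/.O./...]: (0,1)[XOX/.O./...]-1 (1,0)[X.X/OO./...]-1 (1,2)[X.X/.OO/...]+1* (2,0)[X.X/.O./O..]-1 (2,1)[X.X/.O./.O.]+1 (2,2)[X.X/.O./..O]+1
p2 X@[X.X/.OO/...]: (0,1)[XXX/.OO/...]-1* (1,0)[X.X/XOO/...]-1 (2,0)[X.X/.OO/X..]-1 (2,1)[X.X/.OO/.X.]-1 (2,2)[X.X/.OO/..X]-1
p3 O@[XXX/.OO/...]: (1,0)[XXX/OOO/...]+1* (2,0)[XXX/.OO/O..]+1 (2,1)[XXX/.OO/.O.]+1 (2,2)[XXX/.OO/..O]+1
p4 X@[XXX/OOO/...] terminal -1; root [X.X/.O./...] d6

O's best at [X.X/.O./...]: (1,2)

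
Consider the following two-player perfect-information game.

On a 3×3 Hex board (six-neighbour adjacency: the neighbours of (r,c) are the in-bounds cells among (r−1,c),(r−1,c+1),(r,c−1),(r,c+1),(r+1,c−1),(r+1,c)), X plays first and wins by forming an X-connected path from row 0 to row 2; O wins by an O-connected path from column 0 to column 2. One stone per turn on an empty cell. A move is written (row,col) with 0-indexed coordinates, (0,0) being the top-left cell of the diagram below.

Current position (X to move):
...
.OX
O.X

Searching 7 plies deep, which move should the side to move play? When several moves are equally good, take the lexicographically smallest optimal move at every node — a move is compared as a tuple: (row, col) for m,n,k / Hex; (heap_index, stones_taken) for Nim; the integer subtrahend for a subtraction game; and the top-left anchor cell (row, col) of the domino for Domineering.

X's best at [.../.OX/O.X]: (0,2)

[.../.OX/O.X] X move#1: (0,0):-1/X../.OX/O.X, (0,1):-1/.X./.OX/O.X, (0,2):+1/..X/.OX/O.X*, (1,0):-1/.../XOX/O.X, (2,1):-1/.../.OX/OXX
[..X/.OX/O.X] end (terminal -1, O#2); searched .../.OX/O.X to 7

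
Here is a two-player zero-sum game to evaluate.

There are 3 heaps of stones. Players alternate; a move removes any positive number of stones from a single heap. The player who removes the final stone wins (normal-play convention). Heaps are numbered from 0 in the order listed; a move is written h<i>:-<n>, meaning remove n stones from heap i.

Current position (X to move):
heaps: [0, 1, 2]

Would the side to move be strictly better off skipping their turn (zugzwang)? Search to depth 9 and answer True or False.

zugzwang((0,1,2), X) = False

p1 X@[(0,1,2)]: h1:-1[(0,0,2)]-1 h2:-1[(0,1,1)]+1* h2:-2[(0,1,0)]-1
p2 O@[(0,1,1)]: h1:-1[(0,0,1)]-1* h2:-1[(0,1,0)]-1
p3 X@[(0,0,1)]: h2:-1[(0,0,0)]+1*
p4 O@[(0,0,0)] terminal -1; root [(0,1,2)] d9
pass branch (O moves first from the same position):
  | p1 O@[(0,1,2)]: h1:-1[(0,0,2)]-1 h2:-1[(0,1,1)]+1* h2:-2[(0,1,0)]-1
  | p2 X@[(0,1,1)]: h1:-1[(0,0,1)]-1* h2:-1[(0,1,0)]-1
  | p3 O@[(0,0,1)]: h2:-1[(0,0,0)]+1*
  | p4 X@[(0,0,0)] terminal -1; root [(0,1,2)] d9
X moving scores +1; X passing scores -1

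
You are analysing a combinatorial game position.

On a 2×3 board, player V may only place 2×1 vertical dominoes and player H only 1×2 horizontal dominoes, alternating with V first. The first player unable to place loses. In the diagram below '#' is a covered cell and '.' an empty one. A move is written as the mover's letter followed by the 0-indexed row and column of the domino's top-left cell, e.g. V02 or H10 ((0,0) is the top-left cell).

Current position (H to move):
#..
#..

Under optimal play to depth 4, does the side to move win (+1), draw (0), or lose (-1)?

value(#../#.., H) = +1

[#../#..] H move#1: H01:+1/###/#..*, H11:+1/#../###
[###/#..] end (terminal -1, V#2); searched #../#.. to 4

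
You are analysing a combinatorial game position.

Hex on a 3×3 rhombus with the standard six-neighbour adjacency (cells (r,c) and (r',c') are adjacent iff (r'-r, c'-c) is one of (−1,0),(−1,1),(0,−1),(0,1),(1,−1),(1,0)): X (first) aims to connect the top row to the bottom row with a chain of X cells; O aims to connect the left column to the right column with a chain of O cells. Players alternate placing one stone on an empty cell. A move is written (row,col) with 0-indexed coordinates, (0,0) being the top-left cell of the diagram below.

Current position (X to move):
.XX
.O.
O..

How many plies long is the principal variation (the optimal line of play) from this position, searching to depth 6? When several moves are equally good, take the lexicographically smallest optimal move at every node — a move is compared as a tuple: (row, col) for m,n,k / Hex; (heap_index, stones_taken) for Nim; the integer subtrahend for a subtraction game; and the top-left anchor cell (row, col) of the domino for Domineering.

p1 X@[.XX/.O./O..]: (0,0)[XXX/.O./O..]-1 (1,0)[.XX/XO./O..]-1 (1,2)[.XX/.OX/O..]+1* (2,1)[.XX/.O./OX.]-1 (2,2)[.XX/.O./O.X]-1
p2 O@[.XX/.OX/O..]: (0,0)[OXX/.OX/O..]-1* (1,0)[.XX/OOX/O..]-1 (2,1)[.XX/.OX/OO.]-1 (2,2)[.XX/.OX/O.O]-1
p3 X@[OXX/.OX/O..]: (1,0)[OXX/XOX/O..]+1* (2,1)[OXX/.OX/OX.]+1 (2,2)[OXX/.OX/O.X]+1
p4 O@[OXX/XOX/O..]: (2,1)[OXX/XOX/OO.]-1* (2,2)[OXX/XOX/O.O]-1
p5 X@[OXX/XOX/OO.]: (2,2)[OXX/XOX/OOX]+1*
p6 O@[OXX/XOX/OOX] terminal -1; root [.XX/.O./O..] d6

PV length from [.XX/.O./O..]: 5 plies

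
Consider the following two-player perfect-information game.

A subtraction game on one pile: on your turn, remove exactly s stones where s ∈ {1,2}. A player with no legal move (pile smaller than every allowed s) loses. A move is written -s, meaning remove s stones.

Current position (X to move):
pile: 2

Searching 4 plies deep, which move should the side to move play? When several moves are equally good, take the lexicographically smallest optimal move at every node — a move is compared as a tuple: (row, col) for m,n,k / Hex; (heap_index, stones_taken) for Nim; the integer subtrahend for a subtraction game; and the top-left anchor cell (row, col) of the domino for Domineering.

ply 1, X at 2 | -1=-1→1; -2=+1→0*
ply 2: 0 is terminal -1 (O); from 2 depth 4

X's best at [2]: -2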